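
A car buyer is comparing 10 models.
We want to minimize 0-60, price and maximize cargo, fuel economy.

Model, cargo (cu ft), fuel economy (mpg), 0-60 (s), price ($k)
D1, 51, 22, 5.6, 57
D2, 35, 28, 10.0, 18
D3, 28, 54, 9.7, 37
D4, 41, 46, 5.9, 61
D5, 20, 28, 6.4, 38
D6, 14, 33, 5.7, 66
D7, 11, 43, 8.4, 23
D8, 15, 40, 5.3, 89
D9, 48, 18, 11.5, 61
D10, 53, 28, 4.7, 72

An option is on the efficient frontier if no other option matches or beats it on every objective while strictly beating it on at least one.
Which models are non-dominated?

D1, D2, D3, D4, D5, D6, D7, D8, D10

D1: not dominated.
D2: not dominated (best price).
D3: not dominated (best fuel economy).
D4: not dominated.
D5: not dominated.
D6: not dominated.
D7: not dominated.
D8: not dominated.
D9: dominated by D1 (cargo 51≥48, fuel economy 22≥18, 0-60 5.6≤11.5, price 57≤61).
D10: not dominated (best cargo).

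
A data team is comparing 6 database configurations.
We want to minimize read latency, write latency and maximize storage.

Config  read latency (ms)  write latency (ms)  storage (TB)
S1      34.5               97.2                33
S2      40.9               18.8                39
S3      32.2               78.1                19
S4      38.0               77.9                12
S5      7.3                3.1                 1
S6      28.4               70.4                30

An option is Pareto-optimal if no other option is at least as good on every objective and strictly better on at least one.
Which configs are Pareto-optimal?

S1, S2, S5, S6

S1: not dominated.
S2: not dominated (best storage).
S3: dominated by S6 (read latency 28.4≤32.2, write latency 70.4≤78.1, storage 30≥19).
S4: dominated by S6 (read latency 28.4≤38.0, write latency 70.4≤77.9, storage 30≥12).
S5: not dominated (best read latency).
S6: not dominated.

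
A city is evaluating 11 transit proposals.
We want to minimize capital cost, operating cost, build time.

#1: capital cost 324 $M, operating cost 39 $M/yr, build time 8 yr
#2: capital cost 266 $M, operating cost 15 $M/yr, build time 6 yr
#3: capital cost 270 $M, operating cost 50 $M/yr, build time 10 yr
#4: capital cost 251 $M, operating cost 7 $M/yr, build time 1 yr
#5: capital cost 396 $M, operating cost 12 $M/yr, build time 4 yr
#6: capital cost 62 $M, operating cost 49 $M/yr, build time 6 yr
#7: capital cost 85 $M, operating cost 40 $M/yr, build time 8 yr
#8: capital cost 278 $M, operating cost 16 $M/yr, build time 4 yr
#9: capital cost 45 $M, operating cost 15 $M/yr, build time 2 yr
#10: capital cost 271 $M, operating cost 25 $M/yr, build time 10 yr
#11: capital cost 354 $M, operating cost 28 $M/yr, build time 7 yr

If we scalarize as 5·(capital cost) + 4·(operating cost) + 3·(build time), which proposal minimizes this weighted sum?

#9

#1: 5·324 + 4·39 + 3·8 = 1800
#2: 5·266 + 4·15 + 3·6 = 1408
#3: 5·270 + 4·50 + 3·10 = 1580
#4: 5·251 + 4·7 + 3·1 = 1286
#5: 5·396 + 4·12 + 3·4 = 2040
#6: 5·62 + 4·49 + 3·6 = 524
#7: 5·85 + 4·40 + 3·8 = 609
#8: 5·278 + 4·16 + 3·4 = 1466
#9: 5·45 + 4·15 + 3·2 = 291
#10: 5·271 + 4·25 + 3·10 = 1485
#11: 5·354 + 4·28 + 3·7 = 1903
Lowest: #9 at 291.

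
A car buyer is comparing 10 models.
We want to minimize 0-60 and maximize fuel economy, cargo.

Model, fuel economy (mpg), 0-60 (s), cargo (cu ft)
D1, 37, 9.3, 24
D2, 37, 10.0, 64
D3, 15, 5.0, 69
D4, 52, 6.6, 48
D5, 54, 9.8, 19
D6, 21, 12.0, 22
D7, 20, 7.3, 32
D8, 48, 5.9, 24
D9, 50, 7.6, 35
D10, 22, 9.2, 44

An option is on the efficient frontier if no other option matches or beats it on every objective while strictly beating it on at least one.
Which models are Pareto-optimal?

D2, D3, D4, D5, D8

D1: dominated by D4 (fuel economy 52≥37, 0-60 6.6≤9.3, cargo 48≥24).
D2: not dominated.
D3: not dominated (best 0-60).
D4: not dominated.
D5: not dominated (best fuel economy).
D6: dominated by D1 (fuel economy 37≥21, 0-60 9.3≤12.0, cargo 24≥22).
D7: dominated by D4 (fuel economy 52≥20, 0-60 6.6≤7.3, cargo 48≥32).
D8: not dominated.
D9: dominated by D4 (fuel economy 52≥50, 0-60 6.6≤7.6, cargo 48≥35).
D10: dominated by D4 (fuel economy 52≥22, 0-60 6.6≤9.2, cargo 48≥44).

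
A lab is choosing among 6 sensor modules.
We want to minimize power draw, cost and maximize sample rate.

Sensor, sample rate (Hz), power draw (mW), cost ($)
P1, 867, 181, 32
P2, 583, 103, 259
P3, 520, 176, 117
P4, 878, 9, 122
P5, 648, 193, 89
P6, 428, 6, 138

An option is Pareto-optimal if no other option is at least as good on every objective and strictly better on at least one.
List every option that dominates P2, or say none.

P4

P4: sample rate 878≥583, power draw 9≤103, cost 122≤259 — dominates P2.
Others (P1, P3, P5, P6) are each worse than P2 on at least one objective.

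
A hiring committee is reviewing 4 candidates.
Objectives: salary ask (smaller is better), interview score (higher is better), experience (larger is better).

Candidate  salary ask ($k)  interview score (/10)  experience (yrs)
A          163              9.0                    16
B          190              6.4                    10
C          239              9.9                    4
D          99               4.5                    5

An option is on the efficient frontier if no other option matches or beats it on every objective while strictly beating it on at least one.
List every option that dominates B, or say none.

A

A: salary ask 163≤190, interview score 9.0≥6.4, experience 16≥10 — dominates B.
Others (C, D) are each worse than B on at least one objective.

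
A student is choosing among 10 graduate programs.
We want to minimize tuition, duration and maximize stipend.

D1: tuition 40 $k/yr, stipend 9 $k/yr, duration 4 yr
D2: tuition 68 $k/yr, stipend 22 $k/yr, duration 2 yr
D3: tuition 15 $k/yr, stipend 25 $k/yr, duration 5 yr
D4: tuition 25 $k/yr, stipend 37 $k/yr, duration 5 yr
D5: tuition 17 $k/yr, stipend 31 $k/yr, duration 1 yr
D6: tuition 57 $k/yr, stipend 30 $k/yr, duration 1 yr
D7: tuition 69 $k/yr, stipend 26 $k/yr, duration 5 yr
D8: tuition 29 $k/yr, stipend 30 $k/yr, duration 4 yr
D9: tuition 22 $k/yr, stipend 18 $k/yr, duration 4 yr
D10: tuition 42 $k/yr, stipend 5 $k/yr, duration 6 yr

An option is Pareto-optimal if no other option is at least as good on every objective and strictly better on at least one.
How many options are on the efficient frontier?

D1: dominated by D5 (tuition 17≤40, stipend 31≥9, duration 1≤4).
D2: dominated by D5 (tuition 17≤68, stipend 31≥22, duration 1≤2).
D3: not dominated (best tuition).
D4: not dominated (best stipend).
D5: not dominated.
D6: dominated by D5 (tuition 17≤57, stipend 31≥30, duration 1≤1).
D7: dominated by D4 (tuition 25≤69, stipend 37≥26, duration 5≤5).
D8: dominated by D5 (tuition 17≤29, stipend 31≥30, duration 1≤4).
D9: dominated by D5 (tuition 17≤22, stipend 31≥18, duration 1≤4).
D10: dominated by D1 (tuition 40≤42, stipend 9≥5, duration 4≤6).
Pareto-optimal: D3, D4, D5 → 3.

3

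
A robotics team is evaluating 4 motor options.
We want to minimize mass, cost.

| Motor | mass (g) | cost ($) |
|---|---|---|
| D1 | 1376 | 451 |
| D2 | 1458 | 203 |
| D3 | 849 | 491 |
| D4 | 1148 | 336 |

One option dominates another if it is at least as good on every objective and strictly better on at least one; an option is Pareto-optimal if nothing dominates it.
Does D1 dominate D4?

No

D1 vs D4: D1 is worse on mass (1376 vs 1148), so it does not dominate D4.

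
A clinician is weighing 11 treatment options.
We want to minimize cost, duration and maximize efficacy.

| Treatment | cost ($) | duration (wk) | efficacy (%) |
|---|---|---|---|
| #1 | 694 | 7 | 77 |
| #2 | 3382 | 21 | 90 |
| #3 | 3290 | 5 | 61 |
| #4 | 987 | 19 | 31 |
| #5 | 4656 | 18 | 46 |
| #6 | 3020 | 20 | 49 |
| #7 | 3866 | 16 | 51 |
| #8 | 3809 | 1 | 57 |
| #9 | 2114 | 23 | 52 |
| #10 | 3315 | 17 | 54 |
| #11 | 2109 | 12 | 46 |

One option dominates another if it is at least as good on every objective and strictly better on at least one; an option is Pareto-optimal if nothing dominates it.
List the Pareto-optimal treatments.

#1: not dominated (best cost).
#2: not dominated (best efficacy).
#3: not dominated.
#4: dominated by #1 (cost 694≤987, duration 7≤19, efficacy 77≥31).
#5: dominated by #1 (cost 694≤4656, duration 7≤18, efficacy 77≥46).
#6: dominated by #1 (cost 694≤3020, duration 7≤20, efficacy 77≥49).
#7: dominated by #1 (cost 694≤3866, duration 7≤16, efficacy 77≥51).
#8: not dominated (best duration).
#9: dominated by #1 (cost 694≤2114, duration 7≤23, efficacy 77≥52).
#10: dominated by #1 (cost 694≤3315, duration 7≤17, efficacy 77≥54).
#11: dominated by #1 (cost 694≤2109, duration 7≤12, efficacy 77≥46).

#1, #2, #3, #8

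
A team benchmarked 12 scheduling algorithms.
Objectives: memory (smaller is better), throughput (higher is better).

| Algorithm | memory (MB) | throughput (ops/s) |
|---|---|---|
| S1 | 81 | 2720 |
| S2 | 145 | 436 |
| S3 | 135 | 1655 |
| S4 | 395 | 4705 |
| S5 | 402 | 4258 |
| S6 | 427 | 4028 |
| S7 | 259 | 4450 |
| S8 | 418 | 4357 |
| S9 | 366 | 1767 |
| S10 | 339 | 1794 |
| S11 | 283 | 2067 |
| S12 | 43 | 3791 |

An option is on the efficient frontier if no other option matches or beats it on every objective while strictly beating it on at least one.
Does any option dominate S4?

S1: worse on throughput (2720 vs 4705).
S2: worse on throughput (436 vs 4705).
S3: worse on throughput (1655 vs 4705).
S5: worse on memory (402 vs 395).
S6: worse on memory (427 vs 395).
S7: worse on throughput (4450 vs 4705).
S8: worse on memory (418 vs 395).
S9: worse on throughput (1767 vs 4705).
S10: worse on throughput (1794 vs 4705).
S11: worse on throughput (2067 vs 4705).
S12: worse on throughput (3791 vs 4705).
No option is at least as good as S4 on every objective and strictly better on one.

No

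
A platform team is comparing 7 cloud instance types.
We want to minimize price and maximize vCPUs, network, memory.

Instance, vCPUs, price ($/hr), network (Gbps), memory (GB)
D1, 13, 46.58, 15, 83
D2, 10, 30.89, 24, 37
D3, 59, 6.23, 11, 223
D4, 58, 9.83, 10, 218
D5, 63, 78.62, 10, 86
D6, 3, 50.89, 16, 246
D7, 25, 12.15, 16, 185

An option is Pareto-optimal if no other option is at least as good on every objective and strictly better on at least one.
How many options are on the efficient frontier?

5

D1: dominated by D7 (vCPUs 25≥13, price 12.15≤46.58, network 16≥15, memory 185≥83).
D2: not dominated (best network).
D3: not dominated (best price).
D4: dominated by D3 (vCPUs 59≥58, price 6.23≤9.83, network 11≥10, memory 223≥218).
D5: not dominated (best vCPUs).
D6: not dominated (best memory).
D7: not dominated.
Pareto-optimal: D2, D3, D5, D6, D7 → 5.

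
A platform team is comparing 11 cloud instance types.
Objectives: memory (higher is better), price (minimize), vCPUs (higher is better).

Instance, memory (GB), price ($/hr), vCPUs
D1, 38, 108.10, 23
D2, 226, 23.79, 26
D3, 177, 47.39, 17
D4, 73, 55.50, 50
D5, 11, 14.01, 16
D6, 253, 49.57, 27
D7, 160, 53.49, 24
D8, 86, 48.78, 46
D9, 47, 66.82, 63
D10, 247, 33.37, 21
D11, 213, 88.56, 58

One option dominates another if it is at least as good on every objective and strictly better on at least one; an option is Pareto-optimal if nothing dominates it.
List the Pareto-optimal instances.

D1: dominated by D2 (memory 226≥38, price 23.79≤108.10, vCPUs 26≥23).
D2: not dominated.
D3: dominated by D2 (memory 226≥177, price 23.79≤47.39, vCPUs 26≥17).
D4: not dominated.
D5: not dominated (best price).
D6: not dominated (best memory).
D7: dominated by D2 (memory 226≥160, price 23.79≤53.49, vCPUs 26≥24).
D8: not dominated.
D9: not dominated (best vCPUs).
D10: not dominated.
D11: not dominated.

D2, D4, D5, D6, D8, D9, D10, D11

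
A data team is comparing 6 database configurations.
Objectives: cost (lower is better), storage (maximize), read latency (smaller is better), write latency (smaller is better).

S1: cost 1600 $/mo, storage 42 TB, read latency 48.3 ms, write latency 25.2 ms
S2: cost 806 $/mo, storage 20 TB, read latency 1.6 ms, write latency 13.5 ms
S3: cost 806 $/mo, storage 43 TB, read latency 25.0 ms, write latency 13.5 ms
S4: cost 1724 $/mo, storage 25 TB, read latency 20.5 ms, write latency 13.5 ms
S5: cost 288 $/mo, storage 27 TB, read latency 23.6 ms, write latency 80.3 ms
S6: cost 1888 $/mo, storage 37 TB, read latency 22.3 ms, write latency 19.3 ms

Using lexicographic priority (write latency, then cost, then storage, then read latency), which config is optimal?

S3

First minimize write latency: best is 13.5, kept {S2, S3, S4}.
Then minimize cost: best is 806, kept {S2, S3}.
Then maximize storage: best is 43, kept {S3}.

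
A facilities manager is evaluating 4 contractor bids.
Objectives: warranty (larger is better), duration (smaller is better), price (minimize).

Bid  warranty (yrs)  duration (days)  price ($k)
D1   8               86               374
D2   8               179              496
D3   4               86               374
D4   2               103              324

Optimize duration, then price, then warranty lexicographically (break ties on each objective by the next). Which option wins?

First minimize duration: best is 86, kept {D1, D3}.
Then minimize price: best is 374, kept {D1, D3}.
Then maximize warranty: best is 8, kept {D1}.

D1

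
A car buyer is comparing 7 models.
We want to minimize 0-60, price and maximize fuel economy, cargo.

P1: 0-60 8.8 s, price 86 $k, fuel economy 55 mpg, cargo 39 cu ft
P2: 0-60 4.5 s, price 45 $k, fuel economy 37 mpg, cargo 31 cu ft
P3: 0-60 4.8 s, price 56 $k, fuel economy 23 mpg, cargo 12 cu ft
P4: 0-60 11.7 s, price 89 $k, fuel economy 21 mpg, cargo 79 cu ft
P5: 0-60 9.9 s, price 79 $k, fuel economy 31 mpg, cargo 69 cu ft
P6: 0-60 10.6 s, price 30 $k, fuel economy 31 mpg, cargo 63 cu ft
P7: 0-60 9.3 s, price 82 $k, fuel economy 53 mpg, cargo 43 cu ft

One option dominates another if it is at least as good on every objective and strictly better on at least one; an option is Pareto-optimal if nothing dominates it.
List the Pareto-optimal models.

P1: not dominated (best fuel economy).
P2: not dominated (best 0-60).
P3: dominated by P2 (0-60 4.5≤4.8, price 45≤56, fuel economy 37≥23, cargo 31≥12).
P4: not dominated (best cargo).
P5: not dominated.
P6: not dominated (best price).
P7: not dominated.

P1, P2, P4, P5, P6, P7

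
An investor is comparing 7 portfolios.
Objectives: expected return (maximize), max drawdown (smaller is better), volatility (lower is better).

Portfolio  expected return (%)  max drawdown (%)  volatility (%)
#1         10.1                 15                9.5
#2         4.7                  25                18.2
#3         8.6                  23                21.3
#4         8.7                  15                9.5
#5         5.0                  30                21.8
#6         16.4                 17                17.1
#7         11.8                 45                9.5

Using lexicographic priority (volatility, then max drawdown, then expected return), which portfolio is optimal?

#1

First minimize volatility: best is 9.5, kept {#1, #4, #7}.
Then minimize max drawdown: best is 15, kept {#1, #4}.
Then maximize expected return: best is 10.1, kept {#1}.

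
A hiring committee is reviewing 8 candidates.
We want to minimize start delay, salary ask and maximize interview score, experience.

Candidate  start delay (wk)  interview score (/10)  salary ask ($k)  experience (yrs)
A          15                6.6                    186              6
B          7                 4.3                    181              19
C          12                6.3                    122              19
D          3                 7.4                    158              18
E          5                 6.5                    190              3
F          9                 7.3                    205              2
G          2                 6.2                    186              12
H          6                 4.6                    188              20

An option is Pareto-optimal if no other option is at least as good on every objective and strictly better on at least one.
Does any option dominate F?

Yes

D vs F: start delay 3≤9, interview score 7.4≥7.3, salary ask 158≤205, experience 18≥2 — D is at least as good on every objective and strictly better on at least one, so D dominates F.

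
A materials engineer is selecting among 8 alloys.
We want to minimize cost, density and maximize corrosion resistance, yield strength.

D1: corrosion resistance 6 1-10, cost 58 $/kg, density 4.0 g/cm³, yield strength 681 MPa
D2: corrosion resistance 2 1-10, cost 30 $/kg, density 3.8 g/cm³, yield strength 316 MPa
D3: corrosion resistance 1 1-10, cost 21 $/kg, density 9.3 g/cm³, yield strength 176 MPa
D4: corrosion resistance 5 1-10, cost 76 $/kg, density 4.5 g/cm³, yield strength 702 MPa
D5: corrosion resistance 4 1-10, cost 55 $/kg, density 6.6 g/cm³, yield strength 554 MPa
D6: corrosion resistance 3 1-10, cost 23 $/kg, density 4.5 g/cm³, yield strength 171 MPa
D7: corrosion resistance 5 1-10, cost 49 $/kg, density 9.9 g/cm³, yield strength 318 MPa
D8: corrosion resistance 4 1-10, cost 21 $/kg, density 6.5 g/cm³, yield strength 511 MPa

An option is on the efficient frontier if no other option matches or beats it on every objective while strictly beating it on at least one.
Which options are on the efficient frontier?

D1, D2, D4, D5, D6, D7, D8

D1: not dominated (best corrosion resistance).
D2: not dominated (best density).
D3: dominated by D8 (corrosion resistance 4≥1, cost 21≤21, density 6.5≤9.3, yield strength 511≥176).
D4: not dominated (best yield strength).
D5: not dominated.
D6: not dominated.
D7: not dominated.
D8: not dominated.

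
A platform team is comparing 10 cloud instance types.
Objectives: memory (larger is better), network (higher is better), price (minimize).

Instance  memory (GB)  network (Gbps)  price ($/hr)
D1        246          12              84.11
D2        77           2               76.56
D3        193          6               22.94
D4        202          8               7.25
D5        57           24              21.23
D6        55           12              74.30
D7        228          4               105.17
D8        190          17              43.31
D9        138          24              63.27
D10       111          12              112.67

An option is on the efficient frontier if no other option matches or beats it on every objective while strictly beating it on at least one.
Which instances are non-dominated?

D1: not dominated (best memory).
D2: dominated by D3 (memory 193≥77, network 6≥2, price 22.94≤76.56).
D3: dominated by D4 (memory 202≥193, network 8≥6, price 7.25≤22.94).
D4: not dominated (best price).
D5: not dominated.
D6: dominated by D5 (memory 57≥55, network 24≥12, price 21.23≤74.30).
D7: dominated by D1 (memory 246≥228, network 12≥4, price 84.11≤105.17).
D8: not dominated.
D9: not dominated.
D10: dominated by D1 (memory 246≥111, network 12≥12, price 84.11≤112.67).

D1, D4, D5, D8, D9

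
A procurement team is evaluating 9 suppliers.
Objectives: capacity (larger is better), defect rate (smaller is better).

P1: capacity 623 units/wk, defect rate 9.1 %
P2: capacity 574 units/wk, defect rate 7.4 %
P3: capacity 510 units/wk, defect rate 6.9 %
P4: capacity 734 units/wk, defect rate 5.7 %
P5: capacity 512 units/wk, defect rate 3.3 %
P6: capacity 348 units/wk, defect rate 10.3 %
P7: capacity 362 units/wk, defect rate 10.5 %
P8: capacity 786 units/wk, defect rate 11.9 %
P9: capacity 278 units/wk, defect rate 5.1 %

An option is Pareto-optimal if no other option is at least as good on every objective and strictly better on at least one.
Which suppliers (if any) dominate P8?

P1: worse on capacity (623 vs 786).
P2: worse on capacity (574 vs 786).
P3: worse on capacity (510 vs 786).
P4: worse on capacity (734 vs 786).
P5: worse on capacity (512 vs 786).
P6: worse on capacity (348 vs 786).
P7: worse on capacity (362 vs 786).
P9: worse on capacity (278 vs 786).
No option dominates P8.

none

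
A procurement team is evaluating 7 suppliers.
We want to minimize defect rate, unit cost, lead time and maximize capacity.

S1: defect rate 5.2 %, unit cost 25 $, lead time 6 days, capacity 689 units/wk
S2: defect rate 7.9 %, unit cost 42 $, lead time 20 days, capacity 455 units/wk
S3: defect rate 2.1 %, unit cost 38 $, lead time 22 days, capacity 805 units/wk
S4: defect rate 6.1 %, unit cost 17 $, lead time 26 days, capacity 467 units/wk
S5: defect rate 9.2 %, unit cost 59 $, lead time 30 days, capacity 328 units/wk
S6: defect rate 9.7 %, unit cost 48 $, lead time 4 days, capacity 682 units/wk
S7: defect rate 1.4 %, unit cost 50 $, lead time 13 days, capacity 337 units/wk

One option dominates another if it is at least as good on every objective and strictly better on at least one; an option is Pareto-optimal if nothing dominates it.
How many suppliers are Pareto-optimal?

5

S1: not dominated.
S2: dominated by S1 (defect rate 5.2≤7.9, unit cost 25≤42, lead time 6≤20, capacity 689≥455).
S3: not dominated (best capacity).
S4: not dominated (best unit cost).
S5: dominated by S1 (defect rate 5.2≤9.2, unit cost 25≤59, lead time 6≤30, capacity 689≥328).
S6: not dominated (best lead time).
S7: not dominated (best defect rate).
Pareto-optimal: S1, S3, S4, S6, S7 → 5.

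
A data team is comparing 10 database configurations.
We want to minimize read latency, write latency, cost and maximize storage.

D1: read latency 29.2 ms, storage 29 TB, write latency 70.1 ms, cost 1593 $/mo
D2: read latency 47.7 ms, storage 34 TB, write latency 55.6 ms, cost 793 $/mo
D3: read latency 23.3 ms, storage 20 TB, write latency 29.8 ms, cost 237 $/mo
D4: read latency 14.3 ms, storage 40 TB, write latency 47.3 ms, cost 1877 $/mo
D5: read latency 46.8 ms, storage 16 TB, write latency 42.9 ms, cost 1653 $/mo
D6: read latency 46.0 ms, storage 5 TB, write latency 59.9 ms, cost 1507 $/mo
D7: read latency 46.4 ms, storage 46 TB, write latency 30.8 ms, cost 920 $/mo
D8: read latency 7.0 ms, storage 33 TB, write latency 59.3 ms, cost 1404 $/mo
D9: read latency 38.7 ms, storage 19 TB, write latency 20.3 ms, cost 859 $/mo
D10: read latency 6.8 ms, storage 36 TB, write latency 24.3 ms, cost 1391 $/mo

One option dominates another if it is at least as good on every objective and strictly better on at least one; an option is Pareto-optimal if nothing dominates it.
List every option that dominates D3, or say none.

D1: worse on read latency (29.2 vs 23.3).
D2: worse on read latency (47.7 vs 23.3).
D4: worse on write latency (47.3 vs 29.8).
D5: worse on read latency (46.8 vs 23.3).
D6: worse on read latency (46.0 vs 23.3).
D7: worse on read latency (46.4 vs 23.3).
D8: worse on write latency (59.3 vs 29.8).
D9: worse on read latency (38.7 vs 23.3).
D10: worse on cost (1391 vs 237).
No option dominates D3.

none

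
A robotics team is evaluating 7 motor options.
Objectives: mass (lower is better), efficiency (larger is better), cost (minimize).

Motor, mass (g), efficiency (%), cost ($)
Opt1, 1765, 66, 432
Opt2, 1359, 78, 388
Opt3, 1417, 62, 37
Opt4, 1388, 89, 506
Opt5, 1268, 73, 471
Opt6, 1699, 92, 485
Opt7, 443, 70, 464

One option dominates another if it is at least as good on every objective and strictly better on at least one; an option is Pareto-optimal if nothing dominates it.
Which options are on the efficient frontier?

Opt2, Opt3, Opt4, Opt5, Opt6, Opt7

Opt1: dominated by Opt2 (mass 1359≤1765, efficiency 78≥66, cost 388≤432).
Opt2: not dominated.
Opt3: not dominated (best cost).
Opt4: not dominated.
Opt5: not dominated.
Opt6: not dominated (best efficiency).
Opt7: not dominated (best mass).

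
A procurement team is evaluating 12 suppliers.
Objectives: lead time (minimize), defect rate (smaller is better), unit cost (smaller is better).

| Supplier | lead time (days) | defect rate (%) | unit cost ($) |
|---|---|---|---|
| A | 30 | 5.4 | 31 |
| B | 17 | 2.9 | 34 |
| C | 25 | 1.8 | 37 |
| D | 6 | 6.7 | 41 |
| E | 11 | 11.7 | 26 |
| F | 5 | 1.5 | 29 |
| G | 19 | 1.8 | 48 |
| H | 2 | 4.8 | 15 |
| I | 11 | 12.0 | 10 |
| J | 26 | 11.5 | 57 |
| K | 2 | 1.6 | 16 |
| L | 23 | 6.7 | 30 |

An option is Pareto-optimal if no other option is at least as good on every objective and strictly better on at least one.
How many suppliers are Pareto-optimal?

4

A: dominated by F (lead time 5≤30, defect rate 1.5≤5.4, unit cost 29≤31).
B: dominated by F (lead time 5≤17, defect rate 1.5≤2.9, unit cost 29≤34).
C: dominated by F (lead time 5≤25, defect rate 1.5≤1.8, unit cost 29≤37).
D: dominated by F (lead time 5≤6, defect rate 1.5≤6.7, unit cost 29≤41).
E: dominated by H (lead time 2≤11, defect rate 4.8≤11.7, unit cost 15≤26).
F: not dominated (best defect rate).
G: dominated by F (lead time 5≤19, defect rate 1.5≤1.8, unit cost 29≤48).
H: not dominated.
I: not dominated (best unit cost).
J: dominated by B (lead time 17≤26, defect rate 2.9≤11.5, unit cost 34≤57).
K: not dominated.
L: dominated by F (lead time 5≤23, defect rate 1.5≤6.7, unit cost 29≤30).
Pareto-optimal: F, H, I, K → 4.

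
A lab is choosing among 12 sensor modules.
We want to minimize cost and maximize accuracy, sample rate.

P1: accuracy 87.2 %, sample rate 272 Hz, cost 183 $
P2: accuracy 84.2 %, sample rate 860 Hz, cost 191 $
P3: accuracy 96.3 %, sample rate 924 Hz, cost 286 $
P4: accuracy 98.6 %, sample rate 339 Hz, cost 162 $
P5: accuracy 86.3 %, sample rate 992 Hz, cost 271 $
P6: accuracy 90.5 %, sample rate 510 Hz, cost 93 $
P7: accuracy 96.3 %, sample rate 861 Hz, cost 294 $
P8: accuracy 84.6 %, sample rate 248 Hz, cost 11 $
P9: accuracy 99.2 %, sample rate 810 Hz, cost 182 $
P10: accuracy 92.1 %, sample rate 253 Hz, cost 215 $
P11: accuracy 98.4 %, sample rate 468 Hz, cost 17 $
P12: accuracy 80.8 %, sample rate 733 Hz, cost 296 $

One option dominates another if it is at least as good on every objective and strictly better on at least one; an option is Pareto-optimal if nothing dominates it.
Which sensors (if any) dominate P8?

none

P1: worse on cost (183 vs 11).
P2: worse on accuracy (84.2 vs 84.6).
P3: worse on cost (286 vs 11).
P4: worse on cost (162 vs 11).
P5: worse on cost (271 vs 11).
P6: worse on cost (93 vs 11).
P7: worse on cost (294 vs 11).
P9: worse on cost (182 vs 11).
P10: worse on cost (215 vs 11).
P11: worse on cost (17 vs 11).
P12: worse on accuracy (80.8 vs 84.6).
No option dominates P8.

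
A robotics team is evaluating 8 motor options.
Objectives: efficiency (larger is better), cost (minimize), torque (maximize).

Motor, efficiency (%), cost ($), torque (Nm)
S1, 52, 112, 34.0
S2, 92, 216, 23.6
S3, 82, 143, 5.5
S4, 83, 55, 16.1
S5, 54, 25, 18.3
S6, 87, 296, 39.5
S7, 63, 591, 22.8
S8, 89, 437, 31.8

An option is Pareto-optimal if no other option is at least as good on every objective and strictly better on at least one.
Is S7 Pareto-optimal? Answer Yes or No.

S2 vs S7: efficiency 92≥63, cost 216≤591, torque 23.6≥22.8 — S2 is at least as good on every objective and strictly better on at least one, so S2 dominates S7.

No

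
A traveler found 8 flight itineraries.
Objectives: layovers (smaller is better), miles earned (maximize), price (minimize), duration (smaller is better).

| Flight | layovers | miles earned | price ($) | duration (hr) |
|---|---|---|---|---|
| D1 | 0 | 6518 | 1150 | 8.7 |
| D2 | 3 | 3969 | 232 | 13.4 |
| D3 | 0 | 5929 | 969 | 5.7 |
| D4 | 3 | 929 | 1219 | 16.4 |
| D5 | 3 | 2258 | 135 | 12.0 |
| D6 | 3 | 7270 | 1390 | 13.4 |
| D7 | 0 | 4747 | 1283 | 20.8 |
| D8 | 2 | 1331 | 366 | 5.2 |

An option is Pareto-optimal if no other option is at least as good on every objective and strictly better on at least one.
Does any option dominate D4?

Yes

D1 vs D4: layovers 0≤3, miles earned 6518≥929, price 1150≤1219, duration 8.7≤16.4 — D1 is at least as good on every objective and strictly better on at least one, so D1 dominates D4.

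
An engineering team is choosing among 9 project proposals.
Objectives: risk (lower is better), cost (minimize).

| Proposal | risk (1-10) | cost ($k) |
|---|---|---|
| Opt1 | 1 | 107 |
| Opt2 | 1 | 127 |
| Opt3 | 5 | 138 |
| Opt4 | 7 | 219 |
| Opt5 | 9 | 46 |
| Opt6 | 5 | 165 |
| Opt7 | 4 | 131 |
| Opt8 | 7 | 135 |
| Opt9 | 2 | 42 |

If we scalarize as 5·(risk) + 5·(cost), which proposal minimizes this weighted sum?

Opt9

Opt1: 5·1 + 5·107 = 540
Opt2: 5·1 + 5·127 = 640
Opt3: 5·5 + 5·138 = 715
Opt4: 5·7 + 5·219 = 1130
Opt5: 5·9 + 5·46 = 275
Opt6: 5·5 + 5·165 = 850
Opt7: 5·4 + 5·131 = 675
Opt8: 5·7 + 5·135 = 710
Opt9: 5·2 + 5·42 = 220
Lowest: Opt9 at 220.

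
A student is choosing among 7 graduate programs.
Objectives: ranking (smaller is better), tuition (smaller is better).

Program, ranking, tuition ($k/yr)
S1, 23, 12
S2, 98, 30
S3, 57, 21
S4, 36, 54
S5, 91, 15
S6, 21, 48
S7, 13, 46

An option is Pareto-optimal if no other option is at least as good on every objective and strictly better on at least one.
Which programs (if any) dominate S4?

S1, S6, S7

S1: ranking 23≤36, tuition 12≤54 — dominates S4.
S6: ranking 21≤36, tuition 48≤54 — dominates S4.
S7: ranking 13≤36, tuition 46≤54 — dominates S4.
Others (S2, S3, S5) are each worse than S4 on at least one objective.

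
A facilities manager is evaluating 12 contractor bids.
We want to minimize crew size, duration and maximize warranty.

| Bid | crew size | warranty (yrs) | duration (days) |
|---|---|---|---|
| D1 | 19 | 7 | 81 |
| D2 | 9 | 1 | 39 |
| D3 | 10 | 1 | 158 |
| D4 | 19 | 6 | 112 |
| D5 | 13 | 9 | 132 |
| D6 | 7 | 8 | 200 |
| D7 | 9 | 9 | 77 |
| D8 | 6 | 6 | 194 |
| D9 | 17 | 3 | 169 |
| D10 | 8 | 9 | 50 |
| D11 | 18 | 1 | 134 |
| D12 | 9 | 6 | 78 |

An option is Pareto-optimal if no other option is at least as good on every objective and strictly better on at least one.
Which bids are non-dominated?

D1: dominated by D7 (crew size 9≤19, warranty 9≥7, duration 77≤81).
D2: not dominated (best duration).
D3: dominated by D2 (crew size 9≤10, warranty 1≥1, duration 39≤158).
D4: dominated by D1 (crew size 19≤19, warranty 7≥6, duration 81≤112).
D5: dominated by D7 (crew size 9≤13, warranty 9≥9, duration 77≤132).
D6: not dominated.
D7: dominated by D10 (crew size 8≤9, warranty 9≥9, duration 50≤77).
D8: not dominated (best crew size).
D9: dominated by D5 (crew size 13≤17, warranty 9≥3, duration 132≤169).
D10: not dominated.
D11: dominated by D2 (crew size 9≤18, warranty 1≥1, duration 39≤134).
D12: dominated by D7 (crew size 9≤9, warranty 9≥6, duration 77≤78).

D2, D6, D8, D10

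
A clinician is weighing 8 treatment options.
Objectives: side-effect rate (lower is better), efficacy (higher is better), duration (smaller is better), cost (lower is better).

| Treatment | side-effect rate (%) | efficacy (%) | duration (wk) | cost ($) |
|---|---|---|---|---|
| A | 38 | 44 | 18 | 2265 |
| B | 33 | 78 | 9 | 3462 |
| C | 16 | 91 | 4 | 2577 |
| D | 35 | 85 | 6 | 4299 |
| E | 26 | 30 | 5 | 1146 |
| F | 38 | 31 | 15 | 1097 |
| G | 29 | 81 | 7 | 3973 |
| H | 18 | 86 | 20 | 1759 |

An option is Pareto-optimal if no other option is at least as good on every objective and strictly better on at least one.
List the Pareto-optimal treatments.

A: not dominated.
B: dominated by C (side-effect rate 16≤33, efficacy 91≥78, duration 4≤9, cost 2577≤3462).
C: not dominated (best side-effect rate).
D: dominated by C (side-effect rate 16≤35, efficacy 91≥85, duration 4≤6, cost 2577≤4299).
E: not dominated.
F: not dominated (best cost).
G: dominated by C (side-effect rate 16≤29, efficacy 91≥81, duration 4≤7, cost 2577≤3973).
H: not dominated.

A, C, E, F, H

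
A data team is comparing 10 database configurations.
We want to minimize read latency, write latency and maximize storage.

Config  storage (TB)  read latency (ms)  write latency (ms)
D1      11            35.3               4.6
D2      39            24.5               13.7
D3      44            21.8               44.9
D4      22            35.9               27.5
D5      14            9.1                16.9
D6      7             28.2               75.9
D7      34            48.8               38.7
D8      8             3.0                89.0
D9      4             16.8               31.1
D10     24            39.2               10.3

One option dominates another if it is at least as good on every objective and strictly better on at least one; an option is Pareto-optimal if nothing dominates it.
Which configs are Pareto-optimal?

D1, D2, D3, D5, D8, D10

D1: not dominated (best write latency).
D2: not dominated.
D3: not dominated (best storage).
D4: dominated by D2 (storage 39≥22, read latency 24.5≤35.9, write latency 13.7≤27.5).
D5: not dominated.
D6: dominated by D2 (storage 39≥7, read latency 24.5≤28.2, write latency 13.7≤75.9).
D7: dominated by D2 (storage 39≥34, read latency 24.5≤48.8, write latency 13.7≤38.7).
D8: not dominated (best read latency).
D9: dominated by D5 (storage 14≥4, read latency 9.1≤16.8, write latency 16.9≤31.1).
D10: not dominated.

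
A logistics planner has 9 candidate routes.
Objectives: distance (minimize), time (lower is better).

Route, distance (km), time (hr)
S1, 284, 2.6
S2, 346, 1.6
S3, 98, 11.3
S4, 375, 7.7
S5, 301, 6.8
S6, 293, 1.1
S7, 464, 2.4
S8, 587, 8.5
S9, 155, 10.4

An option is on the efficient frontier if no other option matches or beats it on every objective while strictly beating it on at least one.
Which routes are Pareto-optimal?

S1, S3, S6, S9

S1: not dominated.
S2: dominated by S6 (distance 293≤346, time 1.1≤1.6).
S3: not dominated (best distance).
S4: dominated by S1 (distance 284≤375, time 2.6≤7.7).
S5: dominated by S1 (distance 284≤301, time 2.6≤6.8).
S6: not dominated (best time).
S7: dominated by S2 (distance 346≤464, time 1.6≤2.4).
S8: dominated by S1 (distance 284≤587, time 2.6≤8.5).
S9: not dominated.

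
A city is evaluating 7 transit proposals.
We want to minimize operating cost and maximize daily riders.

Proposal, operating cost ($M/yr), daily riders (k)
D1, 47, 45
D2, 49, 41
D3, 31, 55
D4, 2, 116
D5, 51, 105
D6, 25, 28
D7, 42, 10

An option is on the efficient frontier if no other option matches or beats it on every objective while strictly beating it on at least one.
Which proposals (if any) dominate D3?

D4: operating cost 2≤31, daily riders 116≥55 — dominates D3.
Others (D1, D2, D5, D6, D7) are each worse than D3 on at least one objective.

D4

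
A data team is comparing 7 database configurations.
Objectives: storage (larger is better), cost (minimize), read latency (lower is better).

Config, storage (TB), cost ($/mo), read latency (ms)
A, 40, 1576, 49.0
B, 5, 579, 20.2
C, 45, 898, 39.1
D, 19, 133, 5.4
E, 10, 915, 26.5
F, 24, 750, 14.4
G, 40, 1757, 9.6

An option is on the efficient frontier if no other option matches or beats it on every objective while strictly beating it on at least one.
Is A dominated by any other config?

Yes

C vs A: storage 45≥40, cost 898≤1576, read latency 39.1≤49.0 — C is at least as good on every objective and strictly better on at least one, so C dominates A.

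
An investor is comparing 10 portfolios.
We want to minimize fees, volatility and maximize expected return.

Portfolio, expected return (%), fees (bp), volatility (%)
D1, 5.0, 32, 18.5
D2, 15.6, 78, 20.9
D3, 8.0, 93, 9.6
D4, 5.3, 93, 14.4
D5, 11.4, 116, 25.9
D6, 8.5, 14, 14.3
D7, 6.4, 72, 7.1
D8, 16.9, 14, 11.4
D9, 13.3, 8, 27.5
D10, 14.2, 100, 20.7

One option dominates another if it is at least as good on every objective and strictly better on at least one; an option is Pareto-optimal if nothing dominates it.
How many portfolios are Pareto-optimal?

D1: dominated by D6 (expected return 8.5≥5.0, fees 14≤32, volatility 14.3≤18.5).
D2: dominated by D8 (expected return 16.9≥15.6, fees 14≤78, volatility 11.4≤20.9).
D3: not dominated.
D4: dominated by D3 (expected return 8.0≥5.3, fees 93≤93, volatility 9.6≤14.4).
D5: dominated by D2 (expected return 15.6≥11.4, fees 78≤116, volatility 20.9≤25.9).
D6: dominated by D8 (expected return 16.9≥8.5, fees 14≤14, volatility 11.4≤14.3).
D7: not dominated (best volatility).
D8: not dominated (best expected return).
D9: not dominated (best fees).
D10: dominated by D8 (expected return 16.9≥14.2, fees 14≤100, volatility 11.4≤20.7).
Pareto-optimal: D3, D7, D8, D9 → 4.

4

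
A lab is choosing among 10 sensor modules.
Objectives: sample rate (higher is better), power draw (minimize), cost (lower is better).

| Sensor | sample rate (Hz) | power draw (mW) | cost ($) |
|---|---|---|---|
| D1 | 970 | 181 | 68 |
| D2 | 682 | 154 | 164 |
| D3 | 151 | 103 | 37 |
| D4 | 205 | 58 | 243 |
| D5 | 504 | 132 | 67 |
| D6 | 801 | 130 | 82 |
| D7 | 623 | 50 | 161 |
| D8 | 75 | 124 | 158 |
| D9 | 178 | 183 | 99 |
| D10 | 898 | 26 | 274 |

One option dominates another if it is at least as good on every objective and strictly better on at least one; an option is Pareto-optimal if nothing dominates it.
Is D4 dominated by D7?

D7 vs D4: sample rate 623≥205, power draw 50≤58, cost 161≤243 — D7 is at least as good on every objective with at least one strict improvement.

Yes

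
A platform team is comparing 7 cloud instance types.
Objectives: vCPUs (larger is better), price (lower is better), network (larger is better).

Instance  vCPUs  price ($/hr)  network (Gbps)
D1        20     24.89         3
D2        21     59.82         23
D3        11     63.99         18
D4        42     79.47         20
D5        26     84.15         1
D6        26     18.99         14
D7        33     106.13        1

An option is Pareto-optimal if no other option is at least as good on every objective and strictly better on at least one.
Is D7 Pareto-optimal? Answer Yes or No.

No

D4 vs D7: vCPUs 42≥33, price 79.47≤106.13, network 20≥1 — D4 is at least as good on every objective and strictly better on at least one, so D4 dominates D7.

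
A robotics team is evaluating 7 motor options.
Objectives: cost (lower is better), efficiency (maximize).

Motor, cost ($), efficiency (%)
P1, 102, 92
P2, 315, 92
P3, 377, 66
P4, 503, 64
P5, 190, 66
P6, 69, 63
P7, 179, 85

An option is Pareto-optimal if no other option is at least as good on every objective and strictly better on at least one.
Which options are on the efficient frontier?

P1: not dominated.
P2: dominated by P1 (cost 102≤315, efficiency 92≥92).
P3: dominated by P1 (cost 102≤377, efficiency 92≥66).
P4: dominated by P1 (cost 102≤503, efficiency 92≥64).
P5: dominated by P1 (cost 102≤190, efficiency 92≥66).
P6: not dominated (best cost).
P7: dominated by P1 (cost 102≤179, efficiency 92≥85).

P1, P6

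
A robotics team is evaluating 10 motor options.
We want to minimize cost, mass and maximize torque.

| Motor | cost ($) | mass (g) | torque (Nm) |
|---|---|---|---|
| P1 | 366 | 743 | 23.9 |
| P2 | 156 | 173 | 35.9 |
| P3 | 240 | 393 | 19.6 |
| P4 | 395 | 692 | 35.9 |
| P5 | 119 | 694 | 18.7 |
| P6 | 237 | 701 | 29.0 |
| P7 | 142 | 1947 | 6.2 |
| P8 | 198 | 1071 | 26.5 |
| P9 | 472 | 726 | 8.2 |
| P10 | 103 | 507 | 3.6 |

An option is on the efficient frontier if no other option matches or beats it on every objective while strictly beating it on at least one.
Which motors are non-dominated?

P2, P5, P10

P1: dominated by P2 (cost 156≤366, mass 173≤743, torque 35.9≥23.9).
P2: not dominated (best mass).
P3: dominated by P2 (cost 156≤240, mass 173≤393, torque 35.9≥19.6).
P4: dominated by P2 (cost 156≤395, mass 173≤692, torque 35.9≥35.9).
P5: not dominated.
P6: dominated by P2 (cost 156≤237, mass 173≤701, torque 35.9≥29.0).
P7: dominated by P5 (cost 119≤142, mass 694≤1947, torque 18.7≥6.2).
P8: dominated by P2 (cost 156≤198, mass 173≤1071, torque 35.9≥26.5).
P9: dominated by P2 (cost 156≤472, mass 173≤726, torque 35.9≥8.2).
P10: not dominated (best cost).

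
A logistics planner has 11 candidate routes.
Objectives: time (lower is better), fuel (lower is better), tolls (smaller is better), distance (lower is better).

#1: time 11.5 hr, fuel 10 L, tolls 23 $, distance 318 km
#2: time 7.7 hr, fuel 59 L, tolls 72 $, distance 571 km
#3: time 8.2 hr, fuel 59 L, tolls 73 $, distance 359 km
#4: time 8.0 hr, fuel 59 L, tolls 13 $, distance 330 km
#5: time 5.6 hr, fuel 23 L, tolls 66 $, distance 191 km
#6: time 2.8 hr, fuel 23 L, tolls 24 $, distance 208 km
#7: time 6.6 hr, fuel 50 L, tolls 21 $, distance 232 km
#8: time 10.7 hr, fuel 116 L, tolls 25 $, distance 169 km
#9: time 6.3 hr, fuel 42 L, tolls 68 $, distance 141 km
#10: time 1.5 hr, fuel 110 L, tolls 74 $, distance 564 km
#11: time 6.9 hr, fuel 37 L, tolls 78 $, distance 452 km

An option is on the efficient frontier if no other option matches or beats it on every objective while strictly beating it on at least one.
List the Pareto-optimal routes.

#1: not dominated (best fuel).
#2: dominated by #5 (time 5.6≤7.7, fuel 23≤59, tolls 66≤72, distance 191≤571).
#3: dominated by #4 (time 8.0≤8.2, fuel 59≤59, tolls 13≤73, distance 330≤359).
#4: not dominated (best tolls).
#5: not dominated.
#6: not dominated.
#7: not dominated.
#8: not dominated.
#9: not dominated (best distance).
#10: not dominated (best time).
#11: dominated by #5 (time 5.6≤6.9, fuel 23≤37, tolls 66≤78, distance 191≤452).

#1, #4, #5, #6, #7, #8, #9, #10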